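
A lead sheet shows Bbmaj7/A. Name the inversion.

Bbmaj7/A means Bb major seventh with A in the bass. A is the seventh of Bb major seventh (Bb–D–F–A), so this is third inversion.

third inversion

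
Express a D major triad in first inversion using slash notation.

DM/F#

First inversion of D major has the third (F#) in the bass. As a slash chord: DM/F#.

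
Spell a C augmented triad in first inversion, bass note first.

Spelling C augmented: C–E–G#. In first inversion the third is bass, giving E, G#, C from the bottom.

E, G#, C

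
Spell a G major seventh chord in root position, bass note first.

G, B, D, F#

G major seventh is G–B–D–F#. Root position puts the root (G) in the bass, with the remaining tones above: G, B, D, F#.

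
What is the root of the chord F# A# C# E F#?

The distinct letter names are F#, A#, C#, E. Arranged as a stack of thirds they read F#–A#–C#–E, so F# is the root (an F# dominant seventh chord).

F#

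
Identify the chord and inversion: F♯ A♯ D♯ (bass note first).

The pitch classes F#, A#, D# arrange in thirds as D#–F#–A#: a D# minor triad.
F# is the third of D# minor; third in the bass means first inversion (figured bass 6).

D# minor, first inversion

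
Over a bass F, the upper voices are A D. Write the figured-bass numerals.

6

The notes F, A, D stack in thirds as D–F–A — a D minor triad. The bass F is the third, so this is first inversion: figured 6.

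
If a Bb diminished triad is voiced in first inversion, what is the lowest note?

Bb diminished is Bb–Db–Fb. First inversion places the third in the bass: Db.

Db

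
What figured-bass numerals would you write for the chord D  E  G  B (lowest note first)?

4/2

The notes D, E, G, B stack in thirds as E–G–B–D — an E minor seventh chord. The bass D is the seventh, so this is third inversion: figured 4/2.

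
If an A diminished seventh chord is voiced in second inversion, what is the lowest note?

In second inversion the fifth is lowest. For A diminished seventh (A–C–Eb–Gb) that is Eb.

Eb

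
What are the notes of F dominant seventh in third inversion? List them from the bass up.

Spelling F dominant seventh: F–A–C–Eb. In third inversion the seventh is bass, giving Eb, F, A, C from the bottom.

Eb, F, A, C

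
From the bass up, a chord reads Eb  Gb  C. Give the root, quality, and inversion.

C diminished, first inversion

The pitch classes Eb, Gb, C arrange in thirds as C–Eb–Gb: a C diminished triad.
The lowest note is Eb, the third of the chord, so this is first inversion (figured bass 6).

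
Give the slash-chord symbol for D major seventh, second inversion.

Second inversion of D major seventh has the fifth (A) in the bass. As a slash chord: Dmaj7/A.

Dmaj7/A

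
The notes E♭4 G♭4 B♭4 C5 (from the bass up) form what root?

C

The distinct letter names are Eb, Gb, Bb, C. Arranged as a stack of thirds they read C–Eb–Gb–Bb, so C is the root (a C half-diminished seventh chord).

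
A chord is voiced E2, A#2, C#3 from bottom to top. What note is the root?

A#

Reordering E, A#, C# into stacked thirds gives A#–C#–E; the bottom of that stack, A#, is the root.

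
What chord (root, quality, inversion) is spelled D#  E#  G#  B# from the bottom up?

E# minor seventh, third inversion

The distinct note names are D#, E#, G#, B#. Stacked in thirds they read E#–G#–B#–D#, which is a minor seventh chord on E#.
The lowest note is D#, the seventh of the chord, so this is third inversion (figured bass 4/2).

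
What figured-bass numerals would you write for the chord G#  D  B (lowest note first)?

5/3

The notes G#, D, B stack in thirds as G#–B–D — a G# diminished triad. The bass G# is the root, so this is root position: figured 5/3.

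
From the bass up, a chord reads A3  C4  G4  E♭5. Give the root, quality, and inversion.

Reducing to letter names: A, C, G, Eb. These stack in thirds as A–C–Eb–G — an A half-diminished seventh chord.
A is the root of A half-diminished seventh; root in the bass means root position (figured bass 7).

A half-diminished seventh, root position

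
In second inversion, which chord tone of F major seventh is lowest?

C

The fifth of F major seventh (F–A–C–E) is C; that is the bass in second inversion.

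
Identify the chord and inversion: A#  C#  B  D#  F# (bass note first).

B major ninth, third inversion

Reducing to letter names: A#, C#, B, D#, F#. These stack in thirds as B–D#–F#–A#–C# — a B major ninth chord.
The lowest note is A#, the seventh of the chord, so this is third inversion.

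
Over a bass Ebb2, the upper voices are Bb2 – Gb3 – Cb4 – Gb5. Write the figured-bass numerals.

The notes Ebb, Bb, Gb, Cb stack in thirds as Cb–Ebb–Gb–Bb — a Cb minor-major seventh chord. The bass Ebb is the third, so this is first inversion: figured 6/5.

6/5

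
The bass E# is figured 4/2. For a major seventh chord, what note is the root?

The figures 4/2 mean the seventh of the chord is in the bass. If E# is the seventh of a major seventh chord, the root is F# (chord tones F#–A#–C#–E#).

F#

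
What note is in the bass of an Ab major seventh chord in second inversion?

The fifth of Ab major seventh (Ab–C–Eb–G) is Eb; that is the bass in second inversion.

Eb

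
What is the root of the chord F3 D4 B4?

Reordering F, D, B into stacked thirds gives B–D–F; the bottom of that stack, B, is the root.

B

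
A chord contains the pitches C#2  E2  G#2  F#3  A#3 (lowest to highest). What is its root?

F#

The distinct letter names are C#, E, G#, F#, A#. Arranged as a stack of thirds they read F#–A#–C#–E–G#, so F# is the root (an F# dominant ninth chord).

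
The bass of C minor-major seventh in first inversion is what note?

Eb

In first inversion the third is lowest. For C minor-major seventh (C–Eb–G–B) that is Eb.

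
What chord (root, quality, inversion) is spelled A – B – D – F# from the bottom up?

B minor seventh, third inversion

The pitch classes A, B, D, F# arrange in thirds as B–D–F#–A: a B minor seventh chord.
With the seventh (A) in the bass, the chord is in third inversion (figured bass 4/2).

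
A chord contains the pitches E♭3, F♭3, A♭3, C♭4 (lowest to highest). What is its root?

The distinct letter names are Eb, Fb, Ab, Cb. Arranged as a stack of thirds they read Fb–Ab–Cb–Eb, so Fb is the root (an Fb major seventh chord).

Fb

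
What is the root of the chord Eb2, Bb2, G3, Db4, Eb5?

Eb, Bb, G, Db are the tones of an Eb dominant seventh chord (Eb–G–Bb–Db), making Eb the root.

Eb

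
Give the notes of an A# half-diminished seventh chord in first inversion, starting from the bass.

C#, E, G#, A#

A# half-diminished seventh is A#–C#–E–G#. First inversion puts the third (C#) in the bass, with the remaining tones above: C#, E, G#, A#.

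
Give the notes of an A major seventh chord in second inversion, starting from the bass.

E, G#, A, C#

Spelling A major seventh: A–C#–E–G#. In second inversion the fifth is bass, giving E, G#, A, C# from the bottom.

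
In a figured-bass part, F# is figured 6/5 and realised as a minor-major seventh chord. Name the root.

The figures 6/5 mean the third of the chord is in the bass. If F# is the third of a minor-major seventh chord, the root is D# (chord tones D#–F#–A#–C##).

D#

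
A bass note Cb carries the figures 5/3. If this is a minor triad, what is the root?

Cb

The figures 5/3 mean the root of the chord is in the bass. If Cb is the root of a minor triad, the root is Cb (chord tones Cb–Ebb–Gb).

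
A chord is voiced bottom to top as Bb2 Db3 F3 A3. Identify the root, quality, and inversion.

The pitch classes Bb, Db, F, A arrange in thirds as Bb–Db–F–A: a Bb minor-major seventh chord.
With the root (Bb) in the bass, the chord is in root position (figured bass 7).

Bb minor-major seventh, root position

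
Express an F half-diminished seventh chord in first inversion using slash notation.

Fø7/Ab

First inversion of F half-diminished seventh has the third (Ab) in the bass. As a slash chord: Fø7/Ab.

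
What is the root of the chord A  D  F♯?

A, D, F# are the tones of a D major triad (D–F#–A), making D the root.

D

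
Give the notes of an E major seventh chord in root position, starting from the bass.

E major seventh is E–G#–B–D#. Root position puts the root (E) in the bass, with the remaining tones above: E, G#, B, D#.

E, G#, B, D#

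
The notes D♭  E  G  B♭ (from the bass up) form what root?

E

Reordering Db, E, G, Bb into stacked thirds gives E–G–Bb–Db; the bottom of that stack, E, is the root.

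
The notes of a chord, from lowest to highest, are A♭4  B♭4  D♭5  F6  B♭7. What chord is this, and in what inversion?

The distinct note names are Ab, Bb, Db, F. Stacked in thirds they read Bb–Db–F–Ab, which is a minor seventh chord on Bb.
The lowest note is Ab, the seventh of the chord, so this is third inversion (figured bass 4/2).

Bb minor seventh, third inversion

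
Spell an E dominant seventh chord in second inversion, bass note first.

B, D, E, G#

The chord tones are E–G#–B–D. With the fifth (B) lowest for second inversion: B, D, E, G#.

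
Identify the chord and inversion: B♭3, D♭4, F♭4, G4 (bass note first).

Reducing to letter names: Bb, Db, Fb, G. These stack in thirds as G–Bb–Db–Fb — a G diminished seventh chord.
The lowest note is Bb, the third of the chord, so this is first inversion (figured bass 6/5).

G diminished seventh, first inversion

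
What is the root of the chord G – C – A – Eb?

A

The distinct letter names are G, C, A, Eb. Arranged as a stack of thirds they read A–C–Eb–G, so A is the root (an A half-diminished seventh chord).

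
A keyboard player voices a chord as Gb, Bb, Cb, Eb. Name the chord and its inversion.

Cb major seventh, second inversion

Reducing to letter names: Gb, Bb, Cb, Eb. These stack in thirds as Cb–Eb–Gb–Bb — a Cb major seventh chord.
With the fifth (Gb) in the bass, the chord is in second inversion (figured bass 4/3).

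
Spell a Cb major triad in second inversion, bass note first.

Gb, Cb, Eb

Spelling Cb major: Cb–Eb–Gb. In second inversion the fifth is bass, giving Gb, Cb, Eb from the bottom.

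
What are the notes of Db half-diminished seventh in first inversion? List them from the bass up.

The chord tones are Db–Fb–Abb–Cb. With the third (Fb) lowest for first inversion: Fb, Abb, Cb, Db.

Fb, Abb, Cb, Db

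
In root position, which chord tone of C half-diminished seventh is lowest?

C half-diminished seventh is C–Eb–Gb–Bb. Root position places the root in the bass: C.

C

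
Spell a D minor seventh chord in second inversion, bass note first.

D minor seventh is D–F–A–C. Second inversion puts the fifth (A) in the bass, with the remaining tones above: A, C, D, F.

A, C, D, F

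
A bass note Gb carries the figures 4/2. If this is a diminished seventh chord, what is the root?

A

The figures 4/2 mean the seventh of the chord is in the bass. If Gb is the seventh of a diminished seventh chord, the root is A (chord tones A–C–Eb–Gb).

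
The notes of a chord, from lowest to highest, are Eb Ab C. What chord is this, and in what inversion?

Ab major, second inversion

Reducing to letter names: Eb, Ab, C. These stack in thirds as Ab–C–Eb — an Ab major triad.
Eb is the fifth of Ab major; fifth in the bass means second inversion (figured bass 6/4).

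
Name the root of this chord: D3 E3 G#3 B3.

The distinct letter names are D, E, G#, B. Arranged as a stack of thirds they read E–G#–B–D, so E is the root (an E dominant seventh chord).

E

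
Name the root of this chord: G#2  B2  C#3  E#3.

Reordering G#, B, C#, E# into stacked thirds gives C#–E#–G#–B; the bottom of that stack, C#, is the root.

C#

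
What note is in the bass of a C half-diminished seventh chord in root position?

In root position the root is lowest. For C half-diminished seventh (C–Eb–Gb–Bb) that is C.

C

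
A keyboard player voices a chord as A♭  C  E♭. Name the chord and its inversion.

Ab major, root position

Reducing to letter names: Ab, C, Eb. These stack in thirds as Ab–C–Eb — an Ab major triad.
Ab is the root of Ab major; root in the bass means root position (figured bass 5/3).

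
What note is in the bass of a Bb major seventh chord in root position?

Bb

Bb major seventh is Bb–D–F–A. Root position places the root in the bass: Bb.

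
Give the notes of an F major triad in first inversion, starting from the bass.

A, C, F

Spelling F major: F–A–C. In first inversion the third is bass, giving A, C, F from the bottom.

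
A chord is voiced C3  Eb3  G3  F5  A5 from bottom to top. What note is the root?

Reordering C, Eb, G, F, A into stacked thirds gives F–A–C–Eb–G; the bottom of that stack, F, is the root.

F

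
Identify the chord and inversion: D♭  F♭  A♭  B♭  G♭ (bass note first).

Gb dominant ninth, second inversion

The pitch classes Db, Fb, Ab, Bb, Gb arrange in thirds as Gb–Bb–Db–Fb–Ab: a Gb dominant ninth chord.
With the fifth (Db) in the bass, the chord is in second inversion.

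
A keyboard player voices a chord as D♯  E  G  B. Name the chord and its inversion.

E minor-major seventh, third inversion

The pitch classes D#, E, G, B arrange in thirds as E–G–B–D#: an E minor-major seventh chord.
D# is the seventh of E minor-major seventh; seventh in the bass means third inversion (figured bass 4/2).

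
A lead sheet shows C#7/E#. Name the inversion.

C#7/E# means C# dominant seventh with E# in the bass. E# is the third of C# dominant seventh (C#–E#–G#–B), so this is first inversion.

first inversion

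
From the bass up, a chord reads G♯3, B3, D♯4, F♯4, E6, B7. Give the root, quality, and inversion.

E major ninth, first inversion

The distinct note names are G#, B, D#, F#, E. Stacked in thirds they read E–G#–B–D#–F#, which is a major ninth chord on E.
The lowest note is G#, the third of the chord, so this is first inversion.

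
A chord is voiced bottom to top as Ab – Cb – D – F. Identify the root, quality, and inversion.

D diminished seventh, second inversion

The pitch classes Ab, Cb, D, F arrange in thirds as D–F–Ab–Cb: a D diminished seventh chord.
With the fifth (Ab) in the bass, the chord is in second inversion (figured bass 4/3).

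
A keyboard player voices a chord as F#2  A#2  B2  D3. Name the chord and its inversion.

B minor-major seventh, second inversion

The distinct note names are F#, A#, B, D. Stacked in thirds they read B–D–F#–A#, which is a minor-major seventh chord on B.
F# is the fifth of B minor-major seventh; fifth in the bass means second inversion (figured bass 4/3).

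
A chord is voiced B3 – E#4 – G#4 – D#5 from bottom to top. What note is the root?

E#

The distinct letter names are B, E#, G#, D#. Arranged as a stack of thirds they read E#–G#–B–D#, so E# is the root (an E# half-diminished seventh chord).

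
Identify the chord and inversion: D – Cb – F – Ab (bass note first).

D diminished seventh, root position

The pitch classes D, Cb, F, Ab arrange in thirds as D–F–Ab–Cb: a D diminished seventh chord.
D is the root of D diminished seventh; root in the bass means root position (figured bass 7).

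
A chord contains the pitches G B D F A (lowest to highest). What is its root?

Reordering G, B, D, F, A into stacked thirds gives G–B–D–F–A; the bottom of that stack, G, is the root.

G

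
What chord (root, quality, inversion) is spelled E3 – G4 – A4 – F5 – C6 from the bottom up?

The pitch classes E, G, A, F, C arrange in thirds as F–A–C–E–G: an F major ninth chord.
E is the seventh of F major ninth; seventh in the bass means third inversion.

F major ninth, third inversion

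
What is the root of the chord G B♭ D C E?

C

The distinct letter names are G, Bb, D, C, E. Arranged as a stack of thirds they read C–E–G–Bb–D, so C is the root (a C dominant ninth chord).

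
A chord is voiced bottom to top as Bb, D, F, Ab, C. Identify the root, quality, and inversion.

Bb dominant ninth, root position

The distinct note names are Bb, D, F, Ab, C. Stacked in thirds they read Bb–D–F–Ab–C, which is a dominant ninth chord on Bb.
With the root (Bb) in the bass, the chord is in root position.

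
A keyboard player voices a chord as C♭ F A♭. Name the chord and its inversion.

F diminished, second inversion

The pitch classes Cb, F, Ab arrange in thirds as F–Ab–Cb: an F diminished triad.
Cb is the fifth of F diminished; fifth in the bass means second inversion (figured bass 6/4).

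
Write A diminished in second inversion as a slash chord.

Second inversion of A diminished has the fifth (Eb) in the bass. As a slash chord: Adim/Eb.

Adim/Eb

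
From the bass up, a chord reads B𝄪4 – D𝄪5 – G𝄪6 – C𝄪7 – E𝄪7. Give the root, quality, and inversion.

C## major ninth, third inversion

The distinct note names are B##, D##, G##, C##, E##. Stacked in thirds they read C##–E##–G##–B##–D##, which is a major ninth chord on C##.
The lowest note is B##, the seventh of the chord, so this is third inversion.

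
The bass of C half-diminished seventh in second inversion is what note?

Gb

The fifth of C half-diminished seventh (C–Eb–Gb–Bb) is Gb; that is the bass in second inversion.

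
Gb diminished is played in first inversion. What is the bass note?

Bbb

In first inversion the third is lowest. For Gb diminished (Gb–Bbb–Dbb) that is Bbb.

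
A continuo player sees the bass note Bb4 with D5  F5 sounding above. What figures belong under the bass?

5/3

The notes Bb, D, F stack in thirds as Bb–D–F — a Bb major triad. The bass Bb is the root, so this is root position: figured 5/3.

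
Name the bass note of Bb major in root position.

Bb major is Bb–D–F. Root position places the root in the bass: Bb.

Bb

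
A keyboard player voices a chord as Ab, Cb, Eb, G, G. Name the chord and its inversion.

Ab minor-major seventh, root position

The distinct note names are Ab, Cb, Eb, G. Stacked in thirds they read Ab–Cb–Eb–G, which is a minor-major seventh chord on Ab.
The lowest note is Ab, the root of the chord, so this is root position (figured bass 7).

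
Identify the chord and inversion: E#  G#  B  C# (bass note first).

The distinct note names are E#, G#, B, C#. Stacked in thirds they read C#–E#–G#–B, which is a dominant seventh chord on C#.
E# is the third of C# dominant seventh; third in the bass means first inversion (figured bass 6/5).

C# dominant seventh, first inversion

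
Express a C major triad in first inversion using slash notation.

CM/E

First inversion of C major has the third (E) in the bass. As a slash chord: CM/E.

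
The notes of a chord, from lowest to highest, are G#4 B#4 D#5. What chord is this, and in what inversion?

The distinct note names are G#, B#, D#. Stacked in thirds they read G#–B#–D#, which is a major triad on G#.
With the root (G#) in the bass, the chord is in root position (figured bass 5/3).

G# major, root position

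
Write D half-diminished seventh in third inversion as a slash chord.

Third inversion of D half-diminished seventh has the seventh (C) in the bass. As a slash chord: Dø7/C.

Dø7/C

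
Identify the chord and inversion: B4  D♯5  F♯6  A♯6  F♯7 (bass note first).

Reducing to letter names: B, D#, F#, A#. These stack in thirds as B–D#–F#–A# — a B major seventh chord.
With the root (B) in the bass, the chord is in root position (figured bass 7).

B major seventh, root position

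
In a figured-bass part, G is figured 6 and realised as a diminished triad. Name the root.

E

The figures 6 mean the third of the chord is in the bass. If G is the third of a diminished triad, the root is E (chord tones E–G–Bb).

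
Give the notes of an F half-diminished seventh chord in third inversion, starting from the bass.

F half-diminished seventh is F–Ab–Cb–Eb. Third inversion puts the seventh (Eb) in the bass, with the remaining tones above: Eb, F, Ab, Cb.

Eb, F, Ab, Cb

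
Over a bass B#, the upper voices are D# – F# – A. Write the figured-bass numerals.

The notes B#, D#, F#, A stack in thirds as B#–D#–F#–A — a B# diminished seventh chord. The bass B# is the root, so this is root position: figured 7.

7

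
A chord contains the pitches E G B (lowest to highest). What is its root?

Reordering E, G, B into stacked thirds gives E–G–B; the bottom of that stack, E, is the root.

E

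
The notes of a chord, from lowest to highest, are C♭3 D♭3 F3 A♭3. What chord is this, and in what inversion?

Reducing to letter names: Cb, Db, F, Ab. These stack in thirds as Db–F–Ab–Cb — a Db dominant seventh chord.
The lowest note is Cb, the seventh of the chord, so this is third inversion (figured bass 4/2).

Db dominant seventh, third inversion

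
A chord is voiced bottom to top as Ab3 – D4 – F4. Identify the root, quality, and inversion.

The pitch classes Ab, D, F arrange in thirds as D–F–Ab: a D diminished triad.
Ab is the fifth of D diminished; fifth in the bass means second inversion (figured bass 6/4).

D diminished, second inversion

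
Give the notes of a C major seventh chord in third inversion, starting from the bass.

C major seventh is C–E–G–B. Third inversion puts the seventh (B) in the bass, with the remaining tones above: B, C, E, G.

B, C, E, G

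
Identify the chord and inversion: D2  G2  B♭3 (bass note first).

The distinct note names are D, G, Bb. Stacked in thirds they read G–Bb–D, which is a minor triad on G.
With the fifth (D) in the bass, the chord is in second inversion (figured bass 6/4).

G minor, second inversion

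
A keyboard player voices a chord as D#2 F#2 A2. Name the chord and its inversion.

D# diminished, root position

Reducing to letter names: D#, F#, A. These stack in thirds as D#–F#–A — a D# diminished triad.
With the root (D#) in the bass, the chord is in root position (figured bass 5/3).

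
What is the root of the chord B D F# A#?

B

Reordering B, D, F#, A# into stacked thirds gives B–D–F#–A#; the bottom of that stack, B, is the root.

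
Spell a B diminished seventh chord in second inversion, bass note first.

F, Ab, B, D

Spelling B diminished seventh: B–D–F–Ab. In second inversion the fifth is bass, giving F, Ab, B, D from the bottom.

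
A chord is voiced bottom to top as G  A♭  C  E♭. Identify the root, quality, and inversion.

The pitch classes G, Ab, C, Eb arrange in thirds as Ab–C–Eb–G: an Ab major seventh chord.
The lowest note is G, the seventh of the chord, so this is third inversion (figured bass 4/2).

Ab major seventh, third inversion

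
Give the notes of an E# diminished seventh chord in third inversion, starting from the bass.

E# diminished seventh is E#–G#–B–D. Third inversion puts the seventh (D) in the bass, with the remaining tones above: D, E#, G#, B.

D, E#, G#, B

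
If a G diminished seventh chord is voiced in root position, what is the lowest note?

G

The root of G diminished seventh (G–Bb–Db–Fb) is G; that is the bass in root position.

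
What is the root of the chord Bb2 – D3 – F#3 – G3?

G

Reordering Bb, D, F#, G into stacked thirds gives G–Bb–D–F#; the bottom of that stack, G, is the root.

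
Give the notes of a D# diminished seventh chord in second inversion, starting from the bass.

A, C, D#, F#

Spelling D# diminished seventh: D#–F#–A–C. In second inversion the fifth is bass, giving A, C, D#, F# from the bottom.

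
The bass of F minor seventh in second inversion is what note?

C

F minor seventh is F–Ab–C–Eb. Second inversion places the fifth in the bass: C.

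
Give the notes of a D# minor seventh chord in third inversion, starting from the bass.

C#, D#, F#, A#

Spelling D# minor seventh: D#–F#–A#–C#. In third inversion the seventh is bass, giving C#, D#, F#, A# from the bottom.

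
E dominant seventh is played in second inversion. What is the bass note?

In second inversion the fifth is lowest. For E dominant seventh (E–G#–B–D) that is B.

B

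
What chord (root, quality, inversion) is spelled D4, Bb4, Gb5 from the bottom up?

Gb augmented, second inversion

Reducing to letter names: D, Bb, Gb. These stack in thirds as Gb–Bb–D — a Gb augmented triad.
D is the fifth of Gb augmented; fifth in the bass means second inversion (figured bass 6/4).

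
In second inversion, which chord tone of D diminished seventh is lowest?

The fifth of D diminished seventh (D–F–Ab–Cb) is Ab; that is the bass in second inversion.

Ab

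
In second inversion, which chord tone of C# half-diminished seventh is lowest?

C# half-diminished seventh is C#–E–G–B. Second inversion places the fifth in the bass: G.

G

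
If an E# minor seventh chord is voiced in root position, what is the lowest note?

E#

E# minor seventh is E#–G#–B#–D#. Root position places the root in the bass: E#.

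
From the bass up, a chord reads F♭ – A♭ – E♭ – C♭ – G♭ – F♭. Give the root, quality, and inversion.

The pitch classes Fb, Ab, Eb, Cb, Gb arrange in thirds as Fb–Ab–Cb–Eb–Gb: an Fb major ninth chord.
Fb is the root of Fb major ninth; root in the bass means root position.

Fb major ninth, root position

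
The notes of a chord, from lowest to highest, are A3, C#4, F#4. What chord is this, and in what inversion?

The pitch classes A, C#, F# arrange in thirds as F#–A–C#: an F# minor triad.
The lowest note is A, the third of the chord, so this is first inversion (figured bass 6).

F# minor, first inversion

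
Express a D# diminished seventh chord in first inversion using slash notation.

D#dim7/F#

First inversion of D# diminished seventh has the third (F#) in the bass. As a slash chord: D#dim7/F#.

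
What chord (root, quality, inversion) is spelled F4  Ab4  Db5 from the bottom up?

Db major, first inversion

The pitch classes F, Ab, Db arrange in thirds as Db–F–Ab: a Db major triad.
The lowest note is F, the third of the chord, so this is first inversion (figured bass 6).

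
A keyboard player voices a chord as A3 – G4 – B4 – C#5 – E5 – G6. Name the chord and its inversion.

The distinct note names are A, G, B, C#, E. Stacked in thirds they read A–C#–E–G–B, which is a dominant ninth chord on A.
The lowest note is A, the root of the chord, so this is root position.

A dominant ninth, root position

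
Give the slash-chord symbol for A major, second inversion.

A/E

Second inversion of A major has the fifth (E) in the bass. As a slash chord: A/E.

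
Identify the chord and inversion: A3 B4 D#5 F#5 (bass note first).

B dominant seventh, third inversion

Reducing to letter names: A, B, D#, F#. These stack in thirds as B–D#–F#–A — a B dominant seventh chord.
With the seventh (A) in the bass, the chord is in third inversion (figured bass 4/2).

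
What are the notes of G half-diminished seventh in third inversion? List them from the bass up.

Spelling G half-diminished seventh: G–Bb–Db–F. In third inversion the seventh is bass, giving F, G, Bb, Db from the bottom.

F, G, Bb, Db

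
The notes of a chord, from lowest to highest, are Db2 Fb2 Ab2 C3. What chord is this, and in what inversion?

The pitch classes Db, Fb, Ab, C arrange in thirds as Db–Fb–Ab–C: a Db minor-major seventh chord.
Db is the root of Db minor-major seventh; root in the bass means root position (figured bass 7).

Db minor-major seventh, root position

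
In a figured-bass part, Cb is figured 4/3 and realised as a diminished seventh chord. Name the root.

The figures 4/3 mean the fifth of the chord is in the bass. If Cb is the fifth of a diminished seventh chord, the root is F (chord tones F–Ab–Cb–Ebb).

F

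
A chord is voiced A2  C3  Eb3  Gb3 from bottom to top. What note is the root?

A

Reordering A, C, Eb, Gb into stacked thirds gives A–C–Eb–Gb; the bottom of that stack, A, is the root.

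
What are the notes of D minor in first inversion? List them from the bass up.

F, A, D

The chord tones are D–F–A. With the third (F) lowest for first inversion: F, A, D.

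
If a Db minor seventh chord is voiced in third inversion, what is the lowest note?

Db minor seventh is Db–Fb–Ab–Cb. Third inversion places the seventh in the bass: Cb.

Cb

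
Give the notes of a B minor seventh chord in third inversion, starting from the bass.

A, B, D, F#

Spelling B minor seventh: B–D–F#–A. In third inversion the seventh is bass, giving A, B, D, F# from the bottom.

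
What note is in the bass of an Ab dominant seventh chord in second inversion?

Eb

Ab dominant seventh is Ab–C–Eb–Gb. Second inversion places the fifth in the bass: Eb.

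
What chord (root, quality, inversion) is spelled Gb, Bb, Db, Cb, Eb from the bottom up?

Cb major ninth, second inversion

The pitch classes Gb, Bb, Db, Cb, Eb arrange in thirds as Cb–Eb–Gb–Bb–Db: a Cb major ninth chord.
Gb is the fifth of Cb major ninth; fifth in the bass means second inversion.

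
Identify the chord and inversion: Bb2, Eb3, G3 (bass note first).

Reducing to letter names: Bb, Eb, G. These stack in thirds as Eb–G–Bb — an Eb major triad.
The lowest note is Bb, the fifth of the chord, so this is second inversion (figured bass 6/4).

Eb major, second inversion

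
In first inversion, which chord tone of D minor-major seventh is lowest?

F

The third of D minor-major seventh (D–F–A–C#) is F; that is the bass in first inversion.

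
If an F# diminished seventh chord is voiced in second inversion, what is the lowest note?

In second inversion the fifth is lowest. For F# diminished seventh (F#–A–C–Eb) that is C.

C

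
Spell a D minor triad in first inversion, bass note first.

Spelling D minor: D–F–A. In first inversion the third is bass, giving F, A, D from the bottom.

F, A, D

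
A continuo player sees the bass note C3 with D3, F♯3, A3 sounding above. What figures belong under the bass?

4/2

The notes C, D, F#, A stack in thirds as D–F#–A–C — a D dominant seventh chord. The bass C is the seventh, so this is third inversion: figured 4/2.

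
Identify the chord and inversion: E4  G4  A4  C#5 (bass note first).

Reducing to letter names: E, G, A, C#. These stack in thirds as A–C#–E–G — an A dominant seventh chord.
With the fifth (E) in the bass, the chord is in second inversion (figured bass 4/3).

A dominant seventh, second inversion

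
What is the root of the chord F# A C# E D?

D

Reordering F#, A, C#, E, D into stacked thirds gives D–F#–A–C#–E; the bottom of that stack, D, is the root.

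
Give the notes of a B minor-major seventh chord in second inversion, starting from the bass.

F#, A#, B, D

B minor-major seventh is B–D–F#–A#. Second inversion puts the fifth (F#) in the bass, with the remaining tones above: F#, A#, B, D.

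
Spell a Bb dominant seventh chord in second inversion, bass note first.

The chord tones are Bb–D–F–Ab. With the fifth (F) lowest for second inversion: F, Ab, Bb, D.

F, Ab, Bb, D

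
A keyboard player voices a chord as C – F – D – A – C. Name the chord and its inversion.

The distinct note names are C, F, D, A. Stacked in thirds they read D–F–A–C, which is a minor seventh chord on D.
C is the seventh of D minor seventh; seventh in the bass means third inversion (figured bass 4/2).

D minor seventh, third inversion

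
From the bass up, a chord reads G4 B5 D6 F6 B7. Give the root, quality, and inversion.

G dominant seventh, root position

The pitch classes G, B, D, F arrange in thirds as G–B–D–F: a G dominant seventh chord.
The lowest note is G, the root of the chord, so this is root position (figured bass 7).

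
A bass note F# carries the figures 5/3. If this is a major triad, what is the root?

The figures 5/3 mean the root of the chord is in the bass. If F# is the root of a major triad, the root is F# (chord tones F#–A#–C#).

F#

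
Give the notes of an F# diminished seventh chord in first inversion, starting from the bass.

The chord tones are F#–A–C–Eb. With the third (A) lowest for first inversion: A, C, Eb, F#.

A, C, Eb, F#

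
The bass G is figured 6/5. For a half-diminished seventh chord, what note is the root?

The figures 6/5 mean the third of the chord is in the bass. If G is the third of a half-diminished seventh chord, the root is E (chord tones E–G–Bb–D).

E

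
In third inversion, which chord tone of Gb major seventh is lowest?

The seventh of Gb major seventh (Gb–Bb–Db–F) is F; that is the bass in third inversion.

F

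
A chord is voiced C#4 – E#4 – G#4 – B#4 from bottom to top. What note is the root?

Reordering C#, E#, G#, B# into stacked thirds gives C#–E#–G#–B#; the bottom of that stack, C#, is the root.

C#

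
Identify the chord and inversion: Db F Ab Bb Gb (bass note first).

Reducing to letter names: Db, F, Ab, Bb, Gb. These stack in thirds as Gb–Bb–Db–F–Ab — a Gb major ninth chord.
With the fifth (Db) in the bass, the chord is in second inversion.

Gb major ninth, second inversion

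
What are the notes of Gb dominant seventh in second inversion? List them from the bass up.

Spelling Gb dominant seventh: Gb–Bb–Db–Fb. In second inversion the fifth is bass, giving Db, Fb, Gb, Bb from the bottom.

Db, Fb, Gb, Bb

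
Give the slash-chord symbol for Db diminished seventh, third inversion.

Dbdim7/Cbb

Third inversion of Db diminished seventh has the seventh (Cbb) in the bass. As a slash chord: Dbdim7/Cbb.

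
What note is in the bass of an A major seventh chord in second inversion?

E

In second inversion the fifth is lowest. For A major seventh (A–C#–E–G#) that is E.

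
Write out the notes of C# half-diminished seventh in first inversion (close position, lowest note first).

E, G, B, C#

Spelling C# half-diminished seventh: C#–E–G–B. In first inversion the third is bass, giving E, G, B, C# from the bottom.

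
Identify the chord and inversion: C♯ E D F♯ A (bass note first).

D major ninth, third inversion

The pitch classes C#, E, D, F#, A arrange in thirds as D–F#–A–C#–E: a D major ninth chord.
With the seventh (C#) in the bass, the chord is in third inversion.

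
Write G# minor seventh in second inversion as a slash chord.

G#m7/D#

Second inversion of G# minor seventh has the fifth (D#) in the bass. As a slash chord: G#m7/D#.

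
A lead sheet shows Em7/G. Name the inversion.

first inversion

Em7/G means E minor seventh with G in the bass. G is the third of E minor seventh (E–G–B–D), so this is first inversion.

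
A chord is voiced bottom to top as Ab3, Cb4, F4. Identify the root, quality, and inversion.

F diminished, first inversion

The pitch classes Ab, Cb, F arrange in thirds as F–Ab–Cb: an F diminished triad.
With the third (Ab) in the bass, the chord is in first inversion (figured bass 6).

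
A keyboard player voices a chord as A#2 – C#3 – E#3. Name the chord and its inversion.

The pitch classes A#, C#, E# arrange in thirds as A#–C#–E#: an A# minor triad.
The lowest note is A#, the root of the chord, so this is root position (figured bass 5/3).

A# minor, root position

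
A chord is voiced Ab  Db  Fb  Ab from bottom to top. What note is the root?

Db

Reordering Ab, Db, Fb into stacked thirds gives Db–Fb–Ab; the bottom of that stack, Db, is the root.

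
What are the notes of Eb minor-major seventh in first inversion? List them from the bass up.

Gb, Bb, D, Eb

The chord tones are Eb–Gb–Bb–D. With the third (Gb) lowest for first inversion: Gb, Bb, D, Eb.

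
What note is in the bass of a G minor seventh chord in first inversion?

The third of G minor seventh (G–Bb–D–F) is Bb; that is the bass in first inversion.

Bb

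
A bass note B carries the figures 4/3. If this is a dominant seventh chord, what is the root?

E

The figures 4/3 mean the fifth of the chord is in the bass. If B is the fifth of a dominant seventh chord, the root is E (chord tones E–G#–B–D).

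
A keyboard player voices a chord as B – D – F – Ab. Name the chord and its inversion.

The pitch classes B, D, F, Ab arrange in thirds as B–D–F–Ab: a B diminished seventh chord.
With the root (B) in the bass, the chord is in root position (figured bass 7).

B diminished seventh, root position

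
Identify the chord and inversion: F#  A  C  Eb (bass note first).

The pitch classes F#, A, C, Eb arrange in thirds as F#–A–C–Eb: an F# diminished seventh chord.
The lowest note is F#, the root of the chord, so this is root position (figured bass 7).

F# diminished seventh, root position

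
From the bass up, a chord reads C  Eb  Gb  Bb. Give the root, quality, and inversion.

The pitch classes C, Eb, Gb, Bb arrange in thirds as C–Eb–Gb–Bb: a C half-diminished seventh chord.
C is the root of C half-diminished seventh; root in the bass means root position (figured bass 7).

C half-diminished seventh, root position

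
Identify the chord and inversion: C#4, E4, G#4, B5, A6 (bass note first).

Reducing to letter names: C#, E, G#, B, A. These stack in thirds as A–C#–E–G#–B — an A major ninth chord.
With the third (C#) in the bass, the chord is in first inversion.

A major ninth, first inversion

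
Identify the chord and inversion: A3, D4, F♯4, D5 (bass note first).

Reducing to letter names: A, D, F#. These stack in thirds as D–F#–A — a D major triad.
The lowest note is A, the fifth of the chord, so this is second inversion (figured bass 6/4).

D major, second inversion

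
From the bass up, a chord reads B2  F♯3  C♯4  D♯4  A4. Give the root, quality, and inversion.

Reducing to letter names: B, F#, C#, D#, A. These stack in thirds as B–D#–F#–A–C# — a B dominant ninth chord.
With the root (B) in the bass, the chord is in root position.

B dominant ninth, root position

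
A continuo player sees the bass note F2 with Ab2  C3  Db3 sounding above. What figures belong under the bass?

6/5

The notes F, Ab, C, Db stack in thirds as Db–F–Ab–C — a Db major seventh chord. The bass F is the third, so this is first inversion: figured 6/5.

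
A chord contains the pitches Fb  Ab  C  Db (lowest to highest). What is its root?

Db

The distinct letter names are Fb, Ab, C, Db. Arranged as a stack of thirds they read Db–Fb–Ab–C, so Db is the root (a Db minor-major seventh chord).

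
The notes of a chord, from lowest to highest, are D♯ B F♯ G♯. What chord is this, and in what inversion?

G# minor seventh, second inversion

The distinct note names are D#, B, F#, G#. Stacked in thirds they read G#–B–D#–F#, which is a minor seventh chord on G#.
With the fifth (D#) in the bass, the chord is in second inversion (figured bass 4/3).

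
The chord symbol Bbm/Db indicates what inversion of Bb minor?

first inversion

Bbm/Db means Bb minor with Db in the bass. Db is the third of Bb minor (Bb–Db–F), so this is first inversion.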